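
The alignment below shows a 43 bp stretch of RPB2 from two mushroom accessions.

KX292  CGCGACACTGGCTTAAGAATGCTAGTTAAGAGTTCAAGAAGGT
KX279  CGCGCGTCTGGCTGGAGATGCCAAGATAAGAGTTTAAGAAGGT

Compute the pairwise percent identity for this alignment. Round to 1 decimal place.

Differing sites — 5:A/C; 6:C/G; 7:A/T; 14:T/G; 15:A/G; 19:A/T; 20:T/G; 21:G/C; 23:T/A; 26:T/A; 35:C/T.
32 of the 43 sites match, so the percent identity is 32/43 × 100 = 74.4%.

74.4%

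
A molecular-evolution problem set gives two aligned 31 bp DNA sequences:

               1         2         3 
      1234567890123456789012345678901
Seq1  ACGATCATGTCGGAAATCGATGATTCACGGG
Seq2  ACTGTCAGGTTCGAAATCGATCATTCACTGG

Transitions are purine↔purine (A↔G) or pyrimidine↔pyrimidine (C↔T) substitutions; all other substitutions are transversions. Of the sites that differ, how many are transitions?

2

The sequences differ at positions 3 (G/T, transversion), 4 (A/G, transition), 8 (T/G, transversion), 11 (C/T, transition), 12 (G/C, transversion), 22 (G/C, transversion), 29 (G/T, transversion).
Of the 7 differences, 2 transitions and 5 transversions, so the answer is 2.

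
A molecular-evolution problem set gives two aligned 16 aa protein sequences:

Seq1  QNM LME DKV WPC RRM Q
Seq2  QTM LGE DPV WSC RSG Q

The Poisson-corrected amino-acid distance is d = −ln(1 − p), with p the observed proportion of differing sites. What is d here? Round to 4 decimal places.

0.4700

Differing sites — 2:N/T; 5:M/G; 8:K/P; 11:P/S; 14:R/S; 15:M/G.
p = 6/16 = 0.375000.
d = −ln(1 − 0.375000) = −ln(0.625000) = 0.4700.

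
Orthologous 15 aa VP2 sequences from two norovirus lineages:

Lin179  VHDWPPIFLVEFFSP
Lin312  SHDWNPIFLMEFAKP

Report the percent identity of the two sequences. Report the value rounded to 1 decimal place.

The sequences differ at positions 1 (V/S), 5 (P/N), 10 (V/M), 13 (F/A), 14 (S/K).
10 of the 15 sites match, so the percent identity is 10/15 × 100 = 66.7%.

66.7%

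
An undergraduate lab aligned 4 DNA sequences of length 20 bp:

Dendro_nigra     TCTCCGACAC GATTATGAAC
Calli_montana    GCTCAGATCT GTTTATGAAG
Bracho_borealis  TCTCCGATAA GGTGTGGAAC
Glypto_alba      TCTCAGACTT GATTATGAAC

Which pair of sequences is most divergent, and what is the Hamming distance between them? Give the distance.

Pairwise Hamming distances:
  Dendro_nigra vs Calli_montana: 7
  Dendro_nigra vs Bracho_borealis: 6
  Dendro_nigra vs Glypto_alba: 3
  Calli_montana vs Bracho_borealis: 9
  Calli_montana vs Glypto_alba: 5
  Bracho_borealis vs Glypto_alba: 8
The largest is 9, between Calli_montana and Bracho_borealis.

9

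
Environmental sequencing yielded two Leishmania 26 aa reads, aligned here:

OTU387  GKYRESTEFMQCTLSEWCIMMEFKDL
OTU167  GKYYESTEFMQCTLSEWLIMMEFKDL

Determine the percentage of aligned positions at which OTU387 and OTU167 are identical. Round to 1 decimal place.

Mismatches occur at site 4 (R→Y), site 18 (C→L).
24 of the 26 sites match, so the percent identity is 24/26 × 100 = 92.3%.

92.3%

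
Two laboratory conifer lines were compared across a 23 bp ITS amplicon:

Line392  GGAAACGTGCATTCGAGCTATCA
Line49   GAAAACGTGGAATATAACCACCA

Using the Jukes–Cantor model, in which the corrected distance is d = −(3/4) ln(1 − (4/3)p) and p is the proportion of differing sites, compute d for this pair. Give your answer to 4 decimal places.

Differing sites — 2:G/A; 10:C/G; 12:T/A; 14:C/A; 15:G/T; 17:G/A; 19:T/C; 21:T/C.
p = 8/23 = 0.347826.
d = −0.75 · ln(1 − (4/3)·0.347826) = −0.75 · ln(0.536232) = −0.75 · (-0.623188) = 0.4674.

0.4674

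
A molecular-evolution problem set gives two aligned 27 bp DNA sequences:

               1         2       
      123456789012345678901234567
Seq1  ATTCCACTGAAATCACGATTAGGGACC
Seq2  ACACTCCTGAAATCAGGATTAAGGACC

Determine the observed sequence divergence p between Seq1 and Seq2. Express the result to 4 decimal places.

The sequences differ at positions 2 (T/C), 3 (T/A), 5 (C/T), 6 (A/C), 16 (C/G), 22 (G/A).
There are 6 differences over 27 sites, so p = 6/27 = 0.2222.

0.2222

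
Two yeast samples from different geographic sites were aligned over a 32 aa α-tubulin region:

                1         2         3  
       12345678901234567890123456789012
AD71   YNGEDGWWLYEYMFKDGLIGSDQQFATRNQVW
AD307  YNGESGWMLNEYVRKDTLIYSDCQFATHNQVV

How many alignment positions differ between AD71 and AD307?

10

Mismatches occur at site 5 (D↔S), site 8 (W↔M), site 10 (Y↔N), site 13 (M↔V), site 14 (F↔R), site 17 (G↔T), site 20 (G↔Y), site 23 (Q↔C), site 28 (R↔H), site 32 (W↔V).
That gives 10 mismatches out of 32 aligned sites, so the Hamming distance is 10.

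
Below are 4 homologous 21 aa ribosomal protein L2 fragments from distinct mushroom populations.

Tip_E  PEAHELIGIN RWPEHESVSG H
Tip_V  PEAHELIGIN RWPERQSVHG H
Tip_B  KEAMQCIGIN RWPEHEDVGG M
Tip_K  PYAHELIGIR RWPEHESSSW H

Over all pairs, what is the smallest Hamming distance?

Pairwise Hamming distances:
  Tip_E vs Tip_V: 3
  Tip_E vs Tip_B: 7
  Tip_E vs Tip_K: 4
  Tip_V vs Tip_B: 9
  Tip_V vs Tip_K: 7
  Tip_B vs Tip_K: 11
The smallest is 3, between Tip_E and Tip_V.

3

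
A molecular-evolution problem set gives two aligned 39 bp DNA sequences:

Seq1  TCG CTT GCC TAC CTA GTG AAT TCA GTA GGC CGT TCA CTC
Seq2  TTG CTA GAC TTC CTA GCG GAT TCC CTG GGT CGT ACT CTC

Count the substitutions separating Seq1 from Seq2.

Differing sites — 2:C/T; 6:T/A; 8:C/A; 11:A/T; 17:T/C; 19:A/G; 24:A/C; 25:G/C; 27:A/G; 30:C/T; 34:T/A; 36:A/T.
That gives 12 mismatches out of 39 aligned sites, so the Hamming distance is 12.

12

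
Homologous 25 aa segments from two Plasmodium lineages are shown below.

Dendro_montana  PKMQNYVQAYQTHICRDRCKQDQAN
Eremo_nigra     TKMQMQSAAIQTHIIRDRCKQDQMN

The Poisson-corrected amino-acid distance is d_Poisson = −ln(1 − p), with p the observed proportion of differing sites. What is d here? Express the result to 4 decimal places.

Mismatches occur at site 1 (P→T), site 5 (N→M), site 6 (Y→Q), site 7 (V→S), site 8 (Q→A), site 10 (Y→I), site 15 (C→I), site 24 (A→M).
p = 8/25 = 0.320000.
d = −ln(1 − 0.320000) = −ln(0.680000) = 0.3857.

0.3857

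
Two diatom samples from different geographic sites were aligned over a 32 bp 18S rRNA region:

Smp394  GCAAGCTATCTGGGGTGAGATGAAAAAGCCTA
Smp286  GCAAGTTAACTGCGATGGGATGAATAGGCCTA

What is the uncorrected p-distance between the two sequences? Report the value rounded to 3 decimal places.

The sequences differ at positions 6 (C/T), 9 (T/A), 13 (G/C), 15 (G/A), 18 (A/G), 25 (A/T), 27 (A/G).
There are 7 differences over 32 sites, so p = 7/32 = 0.219.

0.219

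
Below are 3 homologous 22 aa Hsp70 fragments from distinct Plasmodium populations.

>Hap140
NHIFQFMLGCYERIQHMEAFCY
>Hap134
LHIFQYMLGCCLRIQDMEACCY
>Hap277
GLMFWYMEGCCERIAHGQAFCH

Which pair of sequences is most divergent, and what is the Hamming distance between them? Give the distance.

Pairwise Hamming distances:
  Hap140 vs Hap134: 6
  Hap140 vs Hap277: 11
  Hap134 vs Hap277: 12
The largest is 12, between Hap134 and Hap277.

12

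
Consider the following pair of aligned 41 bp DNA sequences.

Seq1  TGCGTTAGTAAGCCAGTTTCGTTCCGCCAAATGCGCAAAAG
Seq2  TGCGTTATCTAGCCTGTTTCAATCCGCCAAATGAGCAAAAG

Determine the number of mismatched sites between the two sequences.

7

Mismatches occur at site 8 (G→T), site 9 (T→C), site 10 (A→T), site 15 (A→T), site 21 (G→A), site 22 (T→A), site 34 (C→A).
That gives 7 mismatches out of 41 aligned sites, so the Hamming distance is 7.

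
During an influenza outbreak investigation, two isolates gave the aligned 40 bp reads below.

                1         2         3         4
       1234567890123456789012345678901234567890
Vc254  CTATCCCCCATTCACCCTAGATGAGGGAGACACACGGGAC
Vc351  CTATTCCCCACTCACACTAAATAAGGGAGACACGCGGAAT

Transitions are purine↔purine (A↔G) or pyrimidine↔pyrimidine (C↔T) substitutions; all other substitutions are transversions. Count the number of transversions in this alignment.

1

Differing sites — 5:C/T (Ti); 11:T/C (Ti); 16:C/A (Tv); 20:G/A (Ti); 23:G/A (Ti); 34:A/G (Ti); 38:G/A (Ti); 40:C/T (Ti).
Of the 8 differences, 7 transitions and 1 transversion, so the answer is 1.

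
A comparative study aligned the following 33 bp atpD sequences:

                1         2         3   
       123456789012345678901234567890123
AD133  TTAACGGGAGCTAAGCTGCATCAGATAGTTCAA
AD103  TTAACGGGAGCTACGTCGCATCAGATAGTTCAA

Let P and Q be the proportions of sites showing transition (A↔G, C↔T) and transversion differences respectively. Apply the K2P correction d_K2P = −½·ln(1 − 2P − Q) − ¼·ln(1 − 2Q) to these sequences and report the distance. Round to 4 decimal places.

Differing sites — 14:A/C (Tv); 16:C/T (Ti); 17:T/C (Ti).
Of the 3 differences, 2 transitions and 1 transversion over 33 sites: P = 2/33 = 0.060606, Q = 1/33 = 0.030303.
d = −0.5·ln(0.848485) − 0.25·ln(0.939394) = −0.5·(-0.164303) − 0.25·(-0.062520) = 0.0978.

0.0978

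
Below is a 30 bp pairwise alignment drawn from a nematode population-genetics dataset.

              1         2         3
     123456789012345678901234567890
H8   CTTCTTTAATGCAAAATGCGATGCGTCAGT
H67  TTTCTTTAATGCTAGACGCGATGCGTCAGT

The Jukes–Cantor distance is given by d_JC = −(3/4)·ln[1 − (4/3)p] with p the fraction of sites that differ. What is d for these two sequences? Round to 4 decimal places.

Differing sites — 1:C/T; 13:A/T; 15:A/G; 17:T/C.
p = 4/30 = 0.133333.
d = −0.75 · ln(1 − (4/3)·0.133333) = −0.75 · ln(0.822223) = −0.75 · (-0.195744) = 0.1468.

0.1468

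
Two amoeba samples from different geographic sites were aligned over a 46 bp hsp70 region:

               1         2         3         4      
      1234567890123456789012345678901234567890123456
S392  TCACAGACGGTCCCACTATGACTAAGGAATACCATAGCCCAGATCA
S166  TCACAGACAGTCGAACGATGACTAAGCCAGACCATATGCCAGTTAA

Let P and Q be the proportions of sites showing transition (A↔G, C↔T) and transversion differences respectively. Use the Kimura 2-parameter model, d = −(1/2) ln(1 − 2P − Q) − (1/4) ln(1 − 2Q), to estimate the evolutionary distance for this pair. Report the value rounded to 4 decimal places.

0.2938

Mismatches occur at site 9 (G/A, transition), site 13 (C/G, transversion), site 14 (C/A, transversion), site 17 (T/G, transversion), site 27 (G/C, transversion), site 28 (A/C, transversion), site 30 (T/G, transversion), site 37 (G/T, transversion), site 38 (C/G, transversion), site 43 (A/T, transversion), site 45 (C/A, transversion).
Of the 11 differences, 1 transition and 10 transversions over 46 sites: P = 1/46 = 0.021739, Q = 10/46 = 0.217391.
d = −0.5·ln(0.739131) − 0.25·ln(0.565218) = −0.5·(-0.302280) − 0.25·(-0.570544) = 0.2938.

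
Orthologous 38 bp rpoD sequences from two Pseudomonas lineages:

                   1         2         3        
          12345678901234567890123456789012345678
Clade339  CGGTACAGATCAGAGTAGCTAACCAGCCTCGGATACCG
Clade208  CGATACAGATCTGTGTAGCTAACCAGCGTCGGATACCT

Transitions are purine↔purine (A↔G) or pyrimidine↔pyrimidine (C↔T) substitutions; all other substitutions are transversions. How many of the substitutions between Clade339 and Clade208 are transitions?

Mismatches occur at site 3 (G↔A, transition), site 12 (A↔T, transversion), site 14 (A↔T, transversion), site 28 (C↔G, transversion), site 38 (G↔T, transversion).
Of the 5 differences, 1 transition and 4 transversions, so the answer is 1.

1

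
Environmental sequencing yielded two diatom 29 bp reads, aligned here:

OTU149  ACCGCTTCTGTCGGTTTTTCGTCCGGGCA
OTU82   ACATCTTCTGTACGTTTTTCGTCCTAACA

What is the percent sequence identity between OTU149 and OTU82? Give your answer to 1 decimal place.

75.9%

The sequences differ at positions 3 (C/A), 4 (G/T), 12 (C/A), 13 (G/C), 25 (G/T), 26 (G/A), 27 (G/A).
22 of the 29 sites match, so the percent identity is 22/29 × 100 = 75.9%.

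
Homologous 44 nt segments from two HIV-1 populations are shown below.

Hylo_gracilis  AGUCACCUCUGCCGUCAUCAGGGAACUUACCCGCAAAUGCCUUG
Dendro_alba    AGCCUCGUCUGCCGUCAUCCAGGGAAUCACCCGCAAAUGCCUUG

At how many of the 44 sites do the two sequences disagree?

Differing sites — 3:U/C; 5:A/U; 7:C/G; 20:A/C; 21:G/A; 24:A/G; 26:C/A; 28:U/C.
That gives 8 mismatches out of 44 aligned sites, so the Hamming distance is 8.

8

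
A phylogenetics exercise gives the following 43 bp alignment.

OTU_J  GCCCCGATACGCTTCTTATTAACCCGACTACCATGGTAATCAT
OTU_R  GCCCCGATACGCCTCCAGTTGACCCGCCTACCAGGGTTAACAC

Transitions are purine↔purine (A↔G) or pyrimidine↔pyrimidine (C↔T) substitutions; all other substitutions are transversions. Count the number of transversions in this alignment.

5

The sequences differ at positions 13 (T/C, transition), 16 (T/C, transition), 17 (T/A, transversion), 18 (A/G, transition), 21 (A/G, transition), 27 (A/C, transversion), 34 (T/G, transversion), 38 (A/T, transversion), 40 (T/A, transversion), 43 (T/C, transition).
Of the 10 differences, 5 transitions and 5 transversions, so the answer is 5.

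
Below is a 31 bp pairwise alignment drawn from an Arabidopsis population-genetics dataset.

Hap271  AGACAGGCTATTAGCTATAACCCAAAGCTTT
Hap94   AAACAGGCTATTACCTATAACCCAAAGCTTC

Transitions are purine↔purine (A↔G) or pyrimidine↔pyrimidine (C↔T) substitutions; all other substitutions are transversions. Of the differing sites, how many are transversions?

Differing sites — 2:G/A (Ti); 14:G/C (Tv); 31:T/C (Ti).
Of the 3 differences, 2 transitions and 1 transversion, so the answer is 1.

1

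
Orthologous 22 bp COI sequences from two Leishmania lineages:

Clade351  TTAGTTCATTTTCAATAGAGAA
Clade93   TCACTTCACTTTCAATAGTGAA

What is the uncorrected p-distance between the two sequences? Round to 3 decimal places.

The sequences differ at positions 2 (T/C), 4 (G/C), 9 (T/C), 19 (A/T).
There are 4 differences over 22 sites, so p = 4/22 = 0.182.

0.182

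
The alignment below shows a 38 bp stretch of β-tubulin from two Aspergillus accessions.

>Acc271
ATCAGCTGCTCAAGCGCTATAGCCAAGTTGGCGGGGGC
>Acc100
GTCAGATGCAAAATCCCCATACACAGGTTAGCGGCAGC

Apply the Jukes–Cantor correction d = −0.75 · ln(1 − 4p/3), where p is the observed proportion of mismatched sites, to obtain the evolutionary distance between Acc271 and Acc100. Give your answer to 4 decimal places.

0.4568

Mismatches occur at site 1 (A→G), site 6 (C→A), site 10 (T→A), site 11 (C→A), site 14 (G→T), site 16 (G→C), site 18 (T→C), site 22 (G→C), site 23 (C→A), site 26 (A→G), site 30 (G→A), site 35 (G→C), site 36 (G→A).
p = 13/38 = 0.342105.
d = −0.75 · ln(1 − (4/3)·0.342105) = −0.75 · ln(0.543860) = −0.75 · (-0.609063) = 0.4568.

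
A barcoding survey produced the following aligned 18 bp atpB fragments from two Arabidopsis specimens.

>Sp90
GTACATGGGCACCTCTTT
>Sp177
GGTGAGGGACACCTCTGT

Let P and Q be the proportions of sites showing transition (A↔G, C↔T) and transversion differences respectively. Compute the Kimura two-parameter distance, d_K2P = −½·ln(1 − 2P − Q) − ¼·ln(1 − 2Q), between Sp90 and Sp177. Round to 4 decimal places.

0.4490

Differing sites — 2:T/G (Tv); 3:A/T (Tv); 4:C/G (Tv); 6:T/G (Tv); 9:G/A (Ti); 17:T/G (Tv).
Of the 6 differences, 1 transition and 5 transversions over 18 sites: P = 1/18 = 0.055556, Q = 5/18 = 0.277778.
d = −0.5·ln(0.611110) − 0.25·ln(0.444444) = −0.5·(-0.492478) − 0.25·(-0.810931) = 0.4490.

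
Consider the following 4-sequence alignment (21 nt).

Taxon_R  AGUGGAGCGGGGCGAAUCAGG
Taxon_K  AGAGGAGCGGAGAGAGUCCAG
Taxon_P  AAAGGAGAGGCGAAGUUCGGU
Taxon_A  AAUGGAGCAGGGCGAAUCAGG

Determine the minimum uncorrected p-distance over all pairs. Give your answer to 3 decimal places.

0.095

Pairwise Hamming distances:
  Taxon_R vs Taxon_K: 6
  Taxon_R vs Taxon_P: 10
  Taxon_R vs Taxon_A: 2
  Taxon_K vs Taxon_P: 9
  Taxon_K vs Taxon_A: 8
  Taxon_P vs Taxon_A: 10
The smallest is 2 mismatches, between Taxon_R and Taxon_A; p = 2/21 = 0.095.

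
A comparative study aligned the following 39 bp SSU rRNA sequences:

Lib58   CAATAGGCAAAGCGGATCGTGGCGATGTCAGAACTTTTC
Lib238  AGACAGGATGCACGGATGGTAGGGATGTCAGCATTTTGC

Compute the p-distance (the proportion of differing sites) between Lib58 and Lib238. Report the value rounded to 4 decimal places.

Mismatches occur at site 1 (C→A), site 2 (A→G), site 4 (T→C), site 8 (C→A), site 9 (A→T), site 10 (A→G), site 11 (A→C), site 12 (G→A), site 18 (C→G), site 21 (G→A), site 23 (C→G), site 32 (A→C), site 34 (C→T), site 38 (T→G).
There are 14 differences over 39 sites, so p = 14/39 = 0.3590.

0.3590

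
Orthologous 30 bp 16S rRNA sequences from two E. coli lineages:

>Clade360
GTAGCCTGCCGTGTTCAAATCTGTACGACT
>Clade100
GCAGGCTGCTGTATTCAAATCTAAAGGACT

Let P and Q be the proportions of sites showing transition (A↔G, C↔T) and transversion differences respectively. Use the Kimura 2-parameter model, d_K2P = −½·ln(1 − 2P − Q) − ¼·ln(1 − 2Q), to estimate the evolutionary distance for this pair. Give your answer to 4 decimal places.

Mismatches occur at site 2 (T→C, transition), site 5 (C→G, transversion), site 10 (C→T, transition), site 13 (G→A, transition), site 23 (G→A, transition), site 24 (T→A, transversion), site 26 (C→G, transversion).
Of the 7 differences, 4 transitions and 3 transversions over 30 sites: P = 4/30 = 0.133333, Q = 3/30 = 0.100000.
d = −0.5·ln(0.633334) − 0.25·ln(0.800000) = −0.5·(-0.456757) − 0.25·(-0.223144) = 0.2842.

0.2842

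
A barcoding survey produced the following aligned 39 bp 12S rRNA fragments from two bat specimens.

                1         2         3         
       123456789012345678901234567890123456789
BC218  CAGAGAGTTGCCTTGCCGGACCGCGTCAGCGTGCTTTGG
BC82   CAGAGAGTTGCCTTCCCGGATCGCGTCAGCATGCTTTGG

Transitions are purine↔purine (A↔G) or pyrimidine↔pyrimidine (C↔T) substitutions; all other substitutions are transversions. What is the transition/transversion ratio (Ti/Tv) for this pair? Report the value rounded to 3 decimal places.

2.000

Differing sites — 15:G/C (Tv); 21:C/T (Ti); 31:G/A (Ti).
Of the 3 differences, 2 transitions and 1 transversion, so Ti/Tv = 2/1 = 2.000.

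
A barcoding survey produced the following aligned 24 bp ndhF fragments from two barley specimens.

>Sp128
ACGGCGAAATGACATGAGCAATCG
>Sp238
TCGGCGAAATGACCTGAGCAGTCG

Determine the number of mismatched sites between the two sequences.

3

Differing sites — 1:A/T; 14:A/C; 21:A/G.
That gives 3 mismatches out of 24 aligned sites, so the Hamming distance is 3.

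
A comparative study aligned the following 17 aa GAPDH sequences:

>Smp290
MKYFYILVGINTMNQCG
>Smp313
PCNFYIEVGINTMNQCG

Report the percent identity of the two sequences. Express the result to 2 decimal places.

Mismatches occur at site 1 (M/P), site 2 (K/C), site 3 (Y/N), site 7 (L/E).
13 of the 17 sites match, so the percent identity is 13/17 × 100 = 76.47%.

76.47%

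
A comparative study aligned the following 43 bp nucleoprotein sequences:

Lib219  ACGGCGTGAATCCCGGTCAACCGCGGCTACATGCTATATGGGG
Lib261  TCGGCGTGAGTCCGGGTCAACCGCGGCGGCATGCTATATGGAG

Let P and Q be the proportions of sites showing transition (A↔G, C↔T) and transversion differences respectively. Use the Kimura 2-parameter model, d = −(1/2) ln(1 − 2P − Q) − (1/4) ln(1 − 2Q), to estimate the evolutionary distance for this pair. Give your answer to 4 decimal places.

0.1550

Differing sites — 1:A/T (Tv); 10:A/G (Ti); 14:C/G (Tv); 28:T/G (Tv); 29:A/G (Ti); 42:G/A (Ti).
Of the 6 differences, 3 transitions and 3 transversions over 43 sites: P = 3/43 = 0.069767, Q = 3/43 = 0.069767.
d = −0.5·ln(0.790699) − 0.25·ln(0.860466) = −0.5·(-0.234838) − 0.25·(-0.150281) = 0.1550.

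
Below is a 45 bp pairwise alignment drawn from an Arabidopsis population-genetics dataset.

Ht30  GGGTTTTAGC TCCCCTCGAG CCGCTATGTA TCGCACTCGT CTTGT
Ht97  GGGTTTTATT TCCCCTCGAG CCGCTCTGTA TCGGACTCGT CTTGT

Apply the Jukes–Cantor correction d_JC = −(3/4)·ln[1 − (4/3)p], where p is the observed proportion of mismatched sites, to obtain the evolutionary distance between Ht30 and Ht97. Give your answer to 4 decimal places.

The sequences differ at positions 9 (G/T), 10 (C/T), 26 (A/C), 34 (C/G).
p = 4/45 = 0.088889.
d = −0.75 · ln(1 − (4/3)·0.088889) = −0.75 · ln(0.881481) = −0.75 · (-0.126152) = 0.0946.

0.0946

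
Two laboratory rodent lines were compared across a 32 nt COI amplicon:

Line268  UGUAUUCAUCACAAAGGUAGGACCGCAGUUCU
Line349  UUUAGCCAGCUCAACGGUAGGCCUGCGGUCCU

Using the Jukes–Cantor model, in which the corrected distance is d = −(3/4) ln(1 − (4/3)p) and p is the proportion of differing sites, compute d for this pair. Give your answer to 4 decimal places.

0.4042

Differing sites — 2:G/U; 5:U/G; 6:U/C; 9:U/G; 11:A/U; 15:A/C; 22:A/C; 24:C/U; 27:A/G; 30:U/C.
p = 10/32 = 0.312500.
d = −0.75 · ln(1 − (4/3)·0.312500) = −0.75 · ln(0.583333) = −0.75 · (-0.538997) = 0.4042.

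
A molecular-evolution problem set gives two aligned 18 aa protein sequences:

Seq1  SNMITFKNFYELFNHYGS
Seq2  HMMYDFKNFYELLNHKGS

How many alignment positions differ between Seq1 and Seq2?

Mismatches occur at site 1 (S→H), site 2 (N→M), site 4 (I→Y), site 5 (T→D), site 13 (F→L), site 16 (Y→K).
That gives 6 mismatches out of 18 aligned sites, so the Hamming distance is 6.

6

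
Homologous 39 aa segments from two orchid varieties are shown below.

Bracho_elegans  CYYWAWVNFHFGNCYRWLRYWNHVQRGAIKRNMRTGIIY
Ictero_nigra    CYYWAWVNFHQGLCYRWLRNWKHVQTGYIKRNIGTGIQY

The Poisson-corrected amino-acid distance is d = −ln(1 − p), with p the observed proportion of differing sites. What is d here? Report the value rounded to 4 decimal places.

Differing sites — 11:F/Q; 13:N/L; 20:Y/N; 22:N/K; 26:R/T; 28:A/Y; 33:M/I; 34:R/G; 38:I/Q.
p = 9/39 = 0.230769.
d = −ln(1 − 0.230769) = −ln(0.769231) = 0.2624.

0.2624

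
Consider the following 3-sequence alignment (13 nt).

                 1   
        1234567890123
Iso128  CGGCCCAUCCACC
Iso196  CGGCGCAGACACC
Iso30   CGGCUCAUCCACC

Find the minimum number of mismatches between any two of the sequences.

1

Pairwise Hamming distances:
  Iso128 vs Iso196: 3
  Iso128 vs Iso30: 1
  Iso196 vs Iso30: 3
The smallest is 1, between Iso128 and Iso30.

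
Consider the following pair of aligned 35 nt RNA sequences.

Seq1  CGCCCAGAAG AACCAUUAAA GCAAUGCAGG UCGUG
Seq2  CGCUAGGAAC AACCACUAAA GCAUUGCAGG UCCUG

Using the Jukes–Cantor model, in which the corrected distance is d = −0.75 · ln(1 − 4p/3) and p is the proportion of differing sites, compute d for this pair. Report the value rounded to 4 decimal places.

0.2326

Mismatches occur at site 4 (C→U), site 5 (C→A), site 6 (A→G), site 10 (G→C), site 16 (U→C), site 24 (A→U), site 33 (G→C).
p = 7/35 = 0.200000.
d = −0.75 · ln(1 − (4/3)·0.200000) = −0.75 · ln(0.733333) = −0.75 · (-0.310155) = 0.2326.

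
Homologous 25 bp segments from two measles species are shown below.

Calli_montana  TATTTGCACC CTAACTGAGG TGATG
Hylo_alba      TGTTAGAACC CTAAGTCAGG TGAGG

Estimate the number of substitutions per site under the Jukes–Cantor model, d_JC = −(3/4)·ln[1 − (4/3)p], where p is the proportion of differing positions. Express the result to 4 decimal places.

The sequences differ at positions 2 (A/G), 5 (T/A), 7 (C/A), 15 (C/G), 17 (G/C), 24 (T/G).
p = 6/25 = 0.240000.
d = −0.75 · ln(1 − (4/3)·0.240000) = −0.75 · ln(0.680000) = −0.75 · (-0.385662) = 0.2892.

0.2892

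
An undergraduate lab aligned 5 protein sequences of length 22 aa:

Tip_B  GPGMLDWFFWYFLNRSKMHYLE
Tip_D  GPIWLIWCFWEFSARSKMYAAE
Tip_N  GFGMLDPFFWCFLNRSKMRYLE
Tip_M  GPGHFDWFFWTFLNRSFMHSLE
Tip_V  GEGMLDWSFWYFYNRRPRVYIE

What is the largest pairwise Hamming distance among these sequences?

14

Pairwise Hamming distances:
  Tip_B vs Tip_D: 10
  Tip_B vs Tip_N: 4
  Tip_B vs Tip_M: 5
  Tip_B vs Tip_V: 8
  Tip_D vs Tip_N: 12
  Tip_D vs Tip_M: 12
  Tip_D vs Tip_V: 14
  Tip_N vs Tip_M: 8
  Tip_N vs Tip_V: 10
  Tip_M vs Tip_V: 12
The largest is 14, between Tip_D and Tip_V.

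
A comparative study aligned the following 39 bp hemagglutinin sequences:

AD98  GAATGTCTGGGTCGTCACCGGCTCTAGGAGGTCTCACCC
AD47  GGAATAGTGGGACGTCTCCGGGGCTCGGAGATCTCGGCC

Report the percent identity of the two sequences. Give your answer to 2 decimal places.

66.67%

The sequences differ at positions 2 (A/G), 4 (T/A), 5 (G/T), 6 (T/A), 7 (C/G), 12 (T/A), 17 (A/T), 22 (C/G), 23 (T/G), 26 (A/C), 31 (G/A), 36 (A/G), 37 (C/G).
26 of the 39 sites match, so the percent identity is 26/39 × 100 = 66.67%.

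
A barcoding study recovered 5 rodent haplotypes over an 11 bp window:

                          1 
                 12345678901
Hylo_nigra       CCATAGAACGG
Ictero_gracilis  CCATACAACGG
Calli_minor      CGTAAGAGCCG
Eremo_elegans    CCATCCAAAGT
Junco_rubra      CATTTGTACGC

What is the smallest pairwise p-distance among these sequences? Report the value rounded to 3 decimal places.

Pairwise Hamming distances:
  Hylo_nigra vs Ictero_gracilis: 1
  Hylo_nigra vs Calli_minor: 5
  Hylo_nigra vs Eremo_elegans: 4
  Hylo_nigra vs Junco_rubra: 5
  Ictero_gracilis vs Calli_minor: 6
  Ictero_gracilis vs Eremo_elegans: 3
  Ictero_gracilis vs Junco_rubra: 6
  Calli_minor vs Eremo_elegans: 9
  Calli_minor vs Junco_rubra: 7
  Eremo_elegans vs Junco_rubra: 7
The smallest is 1 mismatch, between Hylo_nigra and Ictero_gracilis; p = 1/11 = 0.091.

0.091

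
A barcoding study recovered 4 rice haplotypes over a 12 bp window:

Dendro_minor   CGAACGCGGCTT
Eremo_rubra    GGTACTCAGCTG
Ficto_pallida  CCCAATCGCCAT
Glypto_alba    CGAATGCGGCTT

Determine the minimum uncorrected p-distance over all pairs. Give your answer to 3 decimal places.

Pairwise Hamming distances:
  Dendro_minor vs Eremo_rubra: 5
  Dendro_minor vs Ficto_pallida: 6
  Dendro_minor vs Glypto_alba: 1
  Eremo_rubra vs Ficto_pallida: 8
  Eremo_rubra vs Glypto_alba: 6
  Ficto_pallida vs Glypto_alba: 6
The smallest is 1 mismatch, between Dendro_minor and Glypto_alba; p = 1/12 = 0.083.

0.083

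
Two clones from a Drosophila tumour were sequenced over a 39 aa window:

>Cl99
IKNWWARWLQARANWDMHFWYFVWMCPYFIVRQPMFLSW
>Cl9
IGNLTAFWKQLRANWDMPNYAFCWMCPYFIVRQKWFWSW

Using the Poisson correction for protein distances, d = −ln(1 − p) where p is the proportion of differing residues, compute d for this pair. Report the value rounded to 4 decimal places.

0.4447

The sequences differ at positions 2 (K/G), 4 (W/L), 5 (W/T), 7 (R/F), 9 (L/K), 11 (A/L), 18 (H/P), 19 (F/N), 20 (W/Y), 21 (Y/A), 23 (V/C), 34 (P/K), 35 (M/W), 37 (L/W).
p = 14/39 = 0.358974.
d = −ln(1 − 0.358974) = −ln(0.641026) = 0.4447.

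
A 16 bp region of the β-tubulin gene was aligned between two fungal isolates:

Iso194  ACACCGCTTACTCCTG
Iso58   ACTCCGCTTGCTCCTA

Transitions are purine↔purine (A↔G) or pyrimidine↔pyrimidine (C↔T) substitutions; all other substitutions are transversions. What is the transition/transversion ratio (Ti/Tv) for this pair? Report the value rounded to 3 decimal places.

2.000

Mismatches occur at site 3 (A→T, transversion), site 10 (A→G, transition), site 16 (G→A, transition).
Of the 3 differences, 2 transitions and 1 transversion, so Ti/Tv = 2/1 = 2.000.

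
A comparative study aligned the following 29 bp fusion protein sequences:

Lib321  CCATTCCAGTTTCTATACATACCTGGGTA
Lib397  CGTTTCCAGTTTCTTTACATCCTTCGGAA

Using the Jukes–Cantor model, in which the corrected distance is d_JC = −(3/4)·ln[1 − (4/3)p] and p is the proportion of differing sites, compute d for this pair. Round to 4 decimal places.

Differing sites — 2:C/G; 3:A/T; 15:A/T; 21:A/C; 23:C/T; 25:G/C; 28:T/A.
p = 7/29 = 0.241379.
d = −0.75 · ln(1 − (4/3)·0.241379) = −0.75 · ln(0.678161) = −0.75 · (-0.388371) = 0.2913.

0.2913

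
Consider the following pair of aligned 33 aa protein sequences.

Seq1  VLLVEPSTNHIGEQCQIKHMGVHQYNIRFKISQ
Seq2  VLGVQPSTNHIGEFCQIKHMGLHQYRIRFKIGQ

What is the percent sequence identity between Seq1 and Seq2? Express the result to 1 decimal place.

81.8%

Mismatches occur at site 3 (L↔G), site 5 (E↔Q), site 14 (Q↔F), site 22 (V↔L), site 26 (N↔R), site 32 (S↔G).
27 of the 33 sites match, so the percent identity is 27/33 × 100 = 81.8%.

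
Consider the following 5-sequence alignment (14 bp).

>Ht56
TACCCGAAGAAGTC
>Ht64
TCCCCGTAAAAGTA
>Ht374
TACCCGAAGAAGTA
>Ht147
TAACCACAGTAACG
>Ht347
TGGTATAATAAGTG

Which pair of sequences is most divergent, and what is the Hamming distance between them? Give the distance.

Pairwise Hamming distances:
  Ht56 vs Ht64: 4
  Ht56 vs Ht374: 1
  Ht56 vs Ht147: 7
  Ht56 vs Ht347: 7
  Ht64 vs Ht374: 3
  Ht64 vs Ht147: 9
  Ht64 vs Ht347: 8
  Ht374 vs Ht147: 7
  Ht374 vs Ht347: 7
  Ht147 vs Ht347: 10
The largest is 10, between Ht147 and Ht347.

10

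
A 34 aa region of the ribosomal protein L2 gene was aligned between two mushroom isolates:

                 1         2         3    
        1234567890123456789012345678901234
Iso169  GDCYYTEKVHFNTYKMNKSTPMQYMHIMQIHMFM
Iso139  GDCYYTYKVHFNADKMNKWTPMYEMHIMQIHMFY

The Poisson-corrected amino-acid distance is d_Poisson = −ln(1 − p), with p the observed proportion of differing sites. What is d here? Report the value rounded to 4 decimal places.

0.2305

Mismatches occur at site 7 (E/Y), site 13 (T/A), site 14 (Y/D), site 19 (S/W), site 23 (Q/Y), site 24 (Y/E), site 34 (M/Y).
p = 7/34 = 0.205882.
d = −ln(1 − 0.205882) = −ln(0.794118) = 0.2305.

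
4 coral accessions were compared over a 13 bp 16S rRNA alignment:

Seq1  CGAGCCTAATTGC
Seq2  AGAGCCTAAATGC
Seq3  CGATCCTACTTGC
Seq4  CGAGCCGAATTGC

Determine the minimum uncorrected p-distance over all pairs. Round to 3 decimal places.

0.077

Pairwise Hamming distances:
  Seq1 vs Seq2: 2
  Seq1 vs Seq3: 2
  Seq1 vs Seq4: 1
  Seq2 vs Seq3: 4
  Seq2 vs Seq4: 3
  Seq3 vs Seq4: 3
The smallest is 1 mismatch, between Seq1 and Seq4; p = 1/13 = 0.077.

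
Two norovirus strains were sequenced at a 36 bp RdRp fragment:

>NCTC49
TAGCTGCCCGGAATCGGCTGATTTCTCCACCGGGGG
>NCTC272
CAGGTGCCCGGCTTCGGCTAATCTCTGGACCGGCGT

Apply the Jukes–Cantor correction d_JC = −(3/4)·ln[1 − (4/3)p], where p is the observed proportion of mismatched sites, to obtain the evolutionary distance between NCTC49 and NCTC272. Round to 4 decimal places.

The sequences differ at positions 1 (T/C), 4 (C/G), 12 (A/C), 13 (A/T), 20 (G/A), 23 (T/C), 27 (C/G), 28 (C/G), 34 (G/C), 36 (G/T).
p = 10/36 = 0.277778.
d = −0.75 · ln(1 − (4/3)·0.277778) = −0.75 · ln(0.629629) = −0.75 · (-0.462625) = 0.3470.

0.3470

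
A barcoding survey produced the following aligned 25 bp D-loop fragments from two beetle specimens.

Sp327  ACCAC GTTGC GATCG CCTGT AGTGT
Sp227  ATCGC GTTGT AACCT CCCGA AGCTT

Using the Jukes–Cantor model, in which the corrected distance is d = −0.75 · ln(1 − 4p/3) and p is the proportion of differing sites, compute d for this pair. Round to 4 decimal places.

Mismatches occur at site 2 (C→T), site 4 (A→G), site 10 (C→T), site 11 (G→A), site 13 (T→C), site 15 (G→T), site 18 (T→C), site 20 (T→A), site 23 (T→C), site 24 (G→T).
p = 10/25 = 0.400000.
d = −0.75 · ln(1 − (4/3)·0.400000) = −0.75 · ln(0.466667) = −0.75 · (-0.762139) = 0.5716.

0.5716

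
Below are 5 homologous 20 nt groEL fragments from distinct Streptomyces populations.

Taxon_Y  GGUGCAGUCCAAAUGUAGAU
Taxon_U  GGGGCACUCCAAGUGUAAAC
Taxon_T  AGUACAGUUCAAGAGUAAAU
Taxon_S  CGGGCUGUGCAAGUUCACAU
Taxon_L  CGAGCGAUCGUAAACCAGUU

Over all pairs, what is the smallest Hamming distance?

5

Pairwise Hamming distances:
  Taxon_Y vs Taxon_U: 5
  Taxon_Y vs Taxon_T: 6
  Taxon_Y vs Taxon_S: 8
  Taxon_Y vs Taxon_L: 10
  Taxon_U vs Taxon_T: 7
  Taxon_U vs Taxon_S: 8
  Taxon_U vs Taxon_L: 13
  Taxon_T vs Taxon_S: 9
  Taxon_T vs Taxon_L: 13
  Taxon_S vs Taxon_L: 11
The smallest is 5, between Taxon_Y and Taxon_U.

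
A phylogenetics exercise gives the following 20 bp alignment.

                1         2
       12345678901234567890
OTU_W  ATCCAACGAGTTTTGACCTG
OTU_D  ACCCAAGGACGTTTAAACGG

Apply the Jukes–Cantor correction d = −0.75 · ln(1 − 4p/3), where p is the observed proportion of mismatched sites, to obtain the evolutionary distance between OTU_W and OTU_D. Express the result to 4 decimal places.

0.4715

The sequences differ at positions 2 (T/C), 7 (C/G), 10 (G/C), 11 (T/G), 15 (G/A), 17 (C/A), 19 (T/G).
p = 7/20 = 0.350000.
d = −0.75 · ln(1 − (4/3)·0.350000) = −0.75 · ln(0.533333) = −0.75 · (-0.628609) = 0.4715.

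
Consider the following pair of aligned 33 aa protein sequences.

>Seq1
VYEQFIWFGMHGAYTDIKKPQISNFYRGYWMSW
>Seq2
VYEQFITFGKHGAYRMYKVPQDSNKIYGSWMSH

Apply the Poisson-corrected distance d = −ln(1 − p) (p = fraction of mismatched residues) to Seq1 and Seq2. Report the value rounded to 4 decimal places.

The sequences differ at positions 7 (W/T), 10 (M/K), 15 (T/R), 16 (D/M), 17 (I/Y), 19 (K/V), 22 (I/D), 25 (F/K), 26 (Y/I), 27 (R/Y), 29 (Y/S), 33 (W/H).
p = 12/33 = 0.363636.
d = −ln(1 − 0.363636) = −ln(0.636364) = 0.4520.

0.4520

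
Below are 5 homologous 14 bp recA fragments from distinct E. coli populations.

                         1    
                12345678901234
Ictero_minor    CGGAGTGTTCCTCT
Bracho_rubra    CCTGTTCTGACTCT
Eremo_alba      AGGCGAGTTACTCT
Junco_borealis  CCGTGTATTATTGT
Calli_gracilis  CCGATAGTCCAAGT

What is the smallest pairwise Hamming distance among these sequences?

Pairwise Hamming distances:
  Ictero_minor vs Bracho_rubra: 7
  Ictero_minor vs Eremo_alba: 4
  Ictero_minor vs Junco_borealis: 6
  Ictero_minor vs Calli_gracilis: 7
  Bracho_rubra vs Eremo_alba: 8
  Bracho_rubra vs Junco_borealis: 7
  Bracho_rubra vs Calli_gracilis: 9
  Eremo_alba vs Junco_borealis: 7
  Eremo_alba vs Calli_gracilis: 9
  Junco_borealis vs Calli_gracilis: 8
The smallest is 4, between Ictero_minor and Eremo_alba.

4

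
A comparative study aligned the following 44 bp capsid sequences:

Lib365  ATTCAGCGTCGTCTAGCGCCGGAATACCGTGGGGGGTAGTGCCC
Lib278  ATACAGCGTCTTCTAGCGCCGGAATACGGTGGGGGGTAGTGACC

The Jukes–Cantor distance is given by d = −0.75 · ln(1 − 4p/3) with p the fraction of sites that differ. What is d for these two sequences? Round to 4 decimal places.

Mismatches occur at site 3 (T↔A), site 11 (G↔T), site 28 (C↔G), site 42 (C↔A).
p = 4/44 = 0.090909.
d = −0.75 · ln(1 − (4/3)·0.090909) = −0.75 · ln(0.878788) = −0.75 · (-0.129212) = 0.0969.

0.0969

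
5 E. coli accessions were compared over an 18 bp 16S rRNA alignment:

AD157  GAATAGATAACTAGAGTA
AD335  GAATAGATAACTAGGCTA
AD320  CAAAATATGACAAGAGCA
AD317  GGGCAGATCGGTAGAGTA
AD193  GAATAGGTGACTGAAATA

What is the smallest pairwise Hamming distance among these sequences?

Pairwise Hamming distances:
  AD157 vs AD335: 2
  AD157 vs AD320: 6
  AD157 vs AD317: 6
  AD157 vs AD193: 5
  AD335 vs AD320: 8
  AD335 vs AD317: 8
  AD335 vs AD193: 6
  AD320 vs AD317: 10
  AD320 vs AD193: 9
  AD317 vs AD193: 10
The smallest is 2, between AD157 and AD335.

2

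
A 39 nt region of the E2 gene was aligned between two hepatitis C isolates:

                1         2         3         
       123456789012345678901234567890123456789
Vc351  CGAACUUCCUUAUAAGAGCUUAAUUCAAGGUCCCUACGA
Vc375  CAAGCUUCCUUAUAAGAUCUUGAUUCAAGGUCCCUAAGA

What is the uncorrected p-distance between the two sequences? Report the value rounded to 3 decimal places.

0.128

Differing sites — 2:G/A; 4:A/G; 18:G/U; 22:A/G; 37:C/A.
There are 5 differences over 39 sites, so p = 5/39 = 0.128.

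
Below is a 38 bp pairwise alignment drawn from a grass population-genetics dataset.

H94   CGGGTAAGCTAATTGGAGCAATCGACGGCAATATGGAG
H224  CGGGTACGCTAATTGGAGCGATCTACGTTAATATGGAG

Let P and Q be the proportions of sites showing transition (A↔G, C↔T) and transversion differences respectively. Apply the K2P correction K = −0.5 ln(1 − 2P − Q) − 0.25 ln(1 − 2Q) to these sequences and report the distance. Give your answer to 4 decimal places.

Differing sites — 7:A/C (Tv); 20:A/G (Ti); 24:G/T (Tv); 28:G/T (Tv); 29:C/T (Ti).
Of the 5 differences, 2 transitions and 3 transversions over 38 sites: P = 2/38 = 0.052632, Q = 3/38 = 0.078947.
d = −0.5·ln(0.815789) − 0.25·ln(0.842106) = −0.5·(-0.203600) − 0.25·(-0.171849) = 0.1448.

0.1448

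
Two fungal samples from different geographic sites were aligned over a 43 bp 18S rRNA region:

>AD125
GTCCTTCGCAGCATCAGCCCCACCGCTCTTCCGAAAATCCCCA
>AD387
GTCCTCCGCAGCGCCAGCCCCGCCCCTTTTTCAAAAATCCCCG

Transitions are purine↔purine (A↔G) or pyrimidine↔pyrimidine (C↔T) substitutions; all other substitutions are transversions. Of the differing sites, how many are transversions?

Differing sites — 6:T/C (Ti); 13:A/G (Ti); 14:T/C (Ti); 22:A/G (Ti); 25:G/C (Tv); 28:C/T (Ti); 31:C/T (Ti); 33:G/A (Ti); 43:A/G (Ti).
Of the 9 differences, 8 transitions and 1 transversion, so the answer is 1.

1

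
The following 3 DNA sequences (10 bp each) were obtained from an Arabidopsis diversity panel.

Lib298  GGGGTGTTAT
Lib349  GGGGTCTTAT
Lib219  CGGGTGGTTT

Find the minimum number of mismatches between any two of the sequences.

1

Pairwise Hamming distances:
  Lib298 vs Lib349: 1
  Lib298 vs Lib219: 3
  Lib349 vs Lib219: 4
The smallest is 1, between Lib298 and Lib349.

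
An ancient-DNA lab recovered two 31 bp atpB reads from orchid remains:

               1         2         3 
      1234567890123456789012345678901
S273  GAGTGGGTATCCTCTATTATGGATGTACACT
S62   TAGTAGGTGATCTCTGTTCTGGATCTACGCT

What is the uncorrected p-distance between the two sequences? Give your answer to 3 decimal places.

0.290

The sequences differ at positions 1 (G/T), 5 (G/A), 9 (A/G), 10 (T/A), 11 (C/T), 16 (A/G), 19 (A/C), 25 (G/C), 29 (A/G).
There are 9 differences over 31 sites, so p = 9/31 = 0.290.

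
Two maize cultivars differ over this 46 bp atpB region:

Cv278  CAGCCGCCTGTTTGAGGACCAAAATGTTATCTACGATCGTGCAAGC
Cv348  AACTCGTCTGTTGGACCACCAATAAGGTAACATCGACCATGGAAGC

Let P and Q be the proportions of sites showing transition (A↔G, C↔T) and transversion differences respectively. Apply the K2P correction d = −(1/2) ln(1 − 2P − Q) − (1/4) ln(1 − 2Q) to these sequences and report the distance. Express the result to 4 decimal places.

0.4697

Differing sites — 1:C/A (Tv); 3:G/C (Tv); 4:C/T (Ti); 7:C/T (Ti); 13:T/G (Tv); 16:G/C (Tv); 17:G/C (Tv); 23:A/T (Tv); 25:T/A (Tv); 27:T/G (Tv); 30:T/A (Tv); 32:T/A (Tv); 33:A/T (Tv); 37:T/C (Ti); 39:G/A (Ti); 42:C/G (Tv).
Of the 16 differences, 4 transitions and 12 transversions over 46 sites: P = 4/46 = 0.086957, Q = 12/46 = 0.260870.
d = −0.5·ln(0.565216) − 0.25·ln(0.478260) = −0.5·(-0.570547) − 0.25·(-0.737601) = 0.4697.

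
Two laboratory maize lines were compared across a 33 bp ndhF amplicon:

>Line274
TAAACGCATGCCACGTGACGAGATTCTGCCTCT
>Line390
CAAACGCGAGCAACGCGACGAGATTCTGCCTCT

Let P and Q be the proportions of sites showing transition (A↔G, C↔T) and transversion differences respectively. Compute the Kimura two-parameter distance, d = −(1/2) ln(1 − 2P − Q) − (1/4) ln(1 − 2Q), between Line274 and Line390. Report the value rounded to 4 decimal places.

The sequences differ at positions 1 (T/C, transition), 8 (A/G, transition), 9 (T/A, transversion), 12 (C/A, transversion), 16 (T/C, transition).
Of the 5 differences, 3 transitions and 2 transversions over 33 sites: P = 3/33 = 0.090909, Q = 2/33 = 0.060606.
d = −0.5·ln(0.757576) − 0.25·ln(0.878788) = −0.5·(-0.277631) − 0.25·(-0.129212) = 0.1711.

0.1711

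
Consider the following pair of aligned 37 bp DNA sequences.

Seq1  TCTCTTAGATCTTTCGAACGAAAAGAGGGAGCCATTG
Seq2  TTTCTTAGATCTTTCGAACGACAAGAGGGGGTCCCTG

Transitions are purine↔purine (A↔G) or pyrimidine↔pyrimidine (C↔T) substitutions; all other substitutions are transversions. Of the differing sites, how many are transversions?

2

The sequences differ at positions 2 (C/T, transition), 22 (A/C, transversion), 30 (A/G, transition), 32 (C/T, transition), 34 (A/C, transversion), 35 (T/C, transition).
Of the 6 differences, 4 transitions and 2 transversions, so the answer is 2.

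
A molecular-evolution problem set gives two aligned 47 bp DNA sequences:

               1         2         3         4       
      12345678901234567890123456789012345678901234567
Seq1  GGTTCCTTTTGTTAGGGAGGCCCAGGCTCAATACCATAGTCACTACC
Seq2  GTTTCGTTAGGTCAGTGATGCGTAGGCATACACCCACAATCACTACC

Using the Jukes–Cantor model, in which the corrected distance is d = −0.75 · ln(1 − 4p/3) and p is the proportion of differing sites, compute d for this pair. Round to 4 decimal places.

0.4537

Differing sites — 2:G/T; 6:C/G; 9:T/A; 10:T/G; 13:T/C; 16:G/T; 19:G/T; 22:C/G; 23:C/T; 28:T/A; 29:C/T; 31:A/C; 32:T/A; 33:A/C; 37:T/C; 39:G/A.
p = 16/47 = 0.340426.
d = −0.75 · ln(1 − (4/3)·0.340426) = −0.75 · ln(0.546099) = −0.75 · (-0.604955) = 0.4537.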